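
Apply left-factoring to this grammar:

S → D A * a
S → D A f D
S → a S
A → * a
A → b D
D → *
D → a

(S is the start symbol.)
S → D A S'
S' → * a
S' → f D
S → a S
A → * a
A → b D
D → *
D → a

Left-factoring transforms A → αβ₁ | αβ₂ into A → αA' and A' → β₁ | β₂
(α is the longest common prefix among the alternatives). Repeat until
no nonterminal has two alternatives with a common prefix.

Round 1: S has alternatives sharing prefix 'D A'. Introduce S': S → D A S'
  Add: S' → * a
  Add: S' → f D

No remaining common prefixes — done.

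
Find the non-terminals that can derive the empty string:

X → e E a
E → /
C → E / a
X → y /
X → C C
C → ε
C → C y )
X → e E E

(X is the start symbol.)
{ 'C', 'X' }

ε-productions: C → ε
So C is immediately nullable.
X → C C: every symbol on the right is nullable, so X is nullable too.
No further non-terminal can be added: every production for the remaining non-terminals contains a terminal or a non-nullable non-terminal.
Nullable = { 'C', 'X' }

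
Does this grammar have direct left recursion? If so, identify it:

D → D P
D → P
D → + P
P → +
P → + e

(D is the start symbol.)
D → D P: LEFT RECURSIVE (starts with D)
D → P: starts with P
D → + P: starts with '+'
P → +: starts with '+'
P → + e: starts with '+'

The grammar has direct left recursion on: D.

Answer: Yes, D is left-recursive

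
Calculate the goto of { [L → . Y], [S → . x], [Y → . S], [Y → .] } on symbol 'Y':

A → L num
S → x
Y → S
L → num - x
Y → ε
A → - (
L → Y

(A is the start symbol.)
GOTO(I, 'Y') = CLOSURE({ [A → αX.β] : [A → α.Xβ] ∈ I, X = 'Y' })

Items with dot before 'Y', with the dot advanced:
  [L → . Y] → [L → Y .]
Closure adds nothing (no advanced item has the dot before a non-terminal).

GOTO = { [L → Y .] }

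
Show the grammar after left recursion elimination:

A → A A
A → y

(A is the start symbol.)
A is directly left-recursive. The standard transformation for
  A → A α₁ | ... | A α_m | β₁ | ... | β_n
is
  A  → β₁ A' | ... | β_n A'
  A' → α₁ A' | ... | α_m A' | ε

A → y becomes A → y A'
A → A A becomes A' → A A'
Add A' → ε

Resulting grammar:
A → y A'
A' → A A'
A' → ε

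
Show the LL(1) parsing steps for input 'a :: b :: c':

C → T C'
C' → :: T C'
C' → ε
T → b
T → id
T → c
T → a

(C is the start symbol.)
Stack is shown with the top on the left.

Stack      Input          Action
--------------------------------
C $        a :: b :: c $  output C → T C'
T C' $     a :: b :: c $  output T → a
a C' $     a :: b :: c $  match 'a'
C' $       :: b :: c $    output C' → :: T C'
:: T C' $  :: b :: c $    match '::'
T C' $     b :: c $       output T → b
b C' $     b :: c $       match 'b'
C' $       :: c $         output C' → :: T C'
:: T C' $  :: c $         match '::'
T C' $     c $            output T → c
c C' $     c $            match 'c'
C' $       $              output C' → ε
$          $              accept

The string is accepted.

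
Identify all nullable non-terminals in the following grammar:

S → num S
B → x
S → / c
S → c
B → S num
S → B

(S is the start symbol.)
A non-terminal is nullable if it can derive ε (the empty string): either it has an ε-production, or it has a production whose right-hand side consists entirely of nullable non-terminals.

There are no ε-productions, so no non-terminal can derive ε.
No non-terminals are nullable.

Answer: None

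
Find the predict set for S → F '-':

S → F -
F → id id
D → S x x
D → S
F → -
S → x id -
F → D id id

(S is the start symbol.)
PREDICT(S → F '-') = (FIRST(RHS) \ {ε}) ∪ (FOLLOW(S) if ε ∈ FIRST(RHS), i.e. RHS ⇒* ε)
FIRST(F) = { '-', 'id', 'x' }
FIRST(F '-') = { '-', 'id', 'x' }
ε ∉ FIRST(F '-'), so FOLLOW(S) is not added.
PREDICT(S → F '-') = { '-', 'id', 'x' }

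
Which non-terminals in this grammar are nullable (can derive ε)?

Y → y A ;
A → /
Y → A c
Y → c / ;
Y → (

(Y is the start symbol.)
There are no ε-productions, so no non-terminal can derive ε.
No non-terminals are nullable.

Answer: None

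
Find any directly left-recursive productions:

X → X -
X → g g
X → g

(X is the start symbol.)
X → X -: LEFT RECURSIVE (starts with X)
X → g g: starts with g
X → g: starts with g

The grammar has direct left recursion on: X.

Answer: Yes, X is left-recursive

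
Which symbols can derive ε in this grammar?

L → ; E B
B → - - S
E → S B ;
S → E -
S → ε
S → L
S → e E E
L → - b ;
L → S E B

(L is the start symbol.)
{ 'S' }

ε-productions: S → ε
So S is immediately nullable.
No further non-terminal can be added: every production for the remaining non-terminals contains a terminal or a non-nullable non-terminal.
Nullable = { 'S' }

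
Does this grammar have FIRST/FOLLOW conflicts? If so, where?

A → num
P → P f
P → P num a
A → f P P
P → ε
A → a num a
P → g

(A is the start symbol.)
Yes. P → P f with FOLLOW(P) on { 'f', 'g', 'num' }; P → P num a with FOLLOW(P) on { 'f', 'g', 'num' }; P → g with FOLLOW(P) on { 'g' }

Nullable non-terminals: P.
FIRST sets used below: FIRST(P) = { 'f', 'g', 'num', ε }

P: nullable alternative(s) P → ε; FOLLOW(P) = { $, 'f', 'g', 'num' }
  P → P f: FIRST \ {ε} = { 'f', 'g', 'num' } — overlaps FOLLOW(P) on { 'f', 'g', 'num' }: CONFLICT
  P → P num a: FIRST \ {ε} = { 'f', 'g', 'num' } — overlaps FOLLOW(P) on { 'f', 'g', 'num' }: CONFLICT
  P → ε: FIRST \ {ε} = { } — this is the only nullable alternative, skip
  P → g: FIRST \ {ε} = { 'g' } — overlaps FOLLOW(P) on { 'g' }: CONFLICT

A has no nullable alternative, so no FIRST/FOLLOW check is needed there.

So the grammar has 3 FIRST/FOLLOW conflicts (marked CONFLICT above).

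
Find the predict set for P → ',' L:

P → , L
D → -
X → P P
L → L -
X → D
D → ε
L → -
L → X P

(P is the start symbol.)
PREDICT(P → ',' L) = (FIRST(RHS) \ {ε}) ∪ (FOLLOW(P) if ε ∈ FIRST(RHS), i.e. RHS ⇒* ε)
FIRST(',' L) = { ',' }
ε ∉ FIRST(',' L), so FOLLOW(P) is not added.
PREDICT(P → ',' L) = { ',' }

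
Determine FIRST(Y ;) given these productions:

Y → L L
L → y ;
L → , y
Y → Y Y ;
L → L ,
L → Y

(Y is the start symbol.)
FIRST sets of the non-terminals involved (from the grammar, by fixed-point iteration):
  FIRST(Y) = { ',', 'y' }

To compute FIRST(Y ;), process the symbols left to right:
Symbol Y is a non-terminal. Add FIRST(Y) \ {ε} = { ',', 'y' }
Y is not nullable (ε ∉ FIRST(Y)), so stop here.
FIRST(Y ;) = { ',', 'y' }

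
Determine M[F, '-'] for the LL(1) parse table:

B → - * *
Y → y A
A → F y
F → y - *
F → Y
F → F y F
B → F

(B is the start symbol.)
Empty (error entry)

To find M[F, '-'], we find productions for F where '-' is in the predict set (PREDICT(N → α) = (FIRST(α) \ {ε}) ∪ (FOLLOW(N) if α ⇒* ε)).

Relevant sets:
  FIRST(Y) = { 'y' }
  FIRST(F) = { 'y' }

F → y - *: PREDICT = { 'y' }
F → Y: PREDICT = { 'y' }
F → F y F: PREDICT = { 'y' }

M[F, '-'] is empty (no production applies)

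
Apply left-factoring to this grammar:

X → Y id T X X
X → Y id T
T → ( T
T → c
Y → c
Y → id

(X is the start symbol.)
Left-factoring transforms A → αβ₁ | αβ₂ into A → αA' and A' → β₁ | β₂
(α is the longest common prefix among the alternatives). Repeat until
no nonterminal has two alternatives with a common prefix.

Round 1: X has alternatives sharing prefix 'Y id T'. Introduce X': X → Y id T X'
  Add: X' → X X
  Add: X' → ε

No remaining common prefixes — done.

Resulting grammar:
X → Y id T X'
X' → X X
X' → ε
T → ( T
T → c
Y → c
Y → id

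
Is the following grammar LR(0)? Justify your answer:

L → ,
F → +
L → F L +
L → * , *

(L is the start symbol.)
Yes, the grammar is LR(0)

A grammar is LR(0) if no state in the canonical LR(0) collection has:
  - both a shift item (dot before a terminal) and a complete item (shift-reduce conflict), or
  - two or more complete items (reduce-reduce conflict; the accept item [L' → L .] counts as a complete item here).

Augment with L' → L and build the canonical LR(0) collection (I0 = CLOSURE({[L' → . L]}), then GOTO on every symbol after a dot until no new states appear). It has 10 states:
  I0: { [F → . +], [L → . * , *], [L → . ,], [L → . F L +], [L' → . L] }  — shift
  I1: { [L → * . , *] }  — shift
  I2: { [F → + .] }  — reduce
  I3: { [L → , .] }  — reduce
  I4: { [F → . +], [L → . * , *], [L → . ,], [L → . F L +], [L → F . L +] }  — shift
  I5: { [L' → L .] }  — accept
  I6: { [L → F L . +] }  — shift
  I7: { [L → F L + .] }  — reduce
  I8: { [L → * , . *] }  — shift
  I9: { [L → * , * .] }  — reduce

Every state is either a pure shift/goto state or contains exactly one complete item and nothing to shift — no conflicts. The grammar is LR(0).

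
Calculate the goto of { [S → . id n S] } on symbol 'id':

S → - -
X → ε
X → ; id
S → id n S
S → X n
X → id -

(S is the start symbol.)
{ [S → id . n S] }

GOTO(I, 'id') = CLOSURE({ [A → αX.β] : [A → α.Xβ] ∈ I, X = 'id' })

Items with dot before 'id', with the dot advanced:
  [S → . id n S] → [S → id . n S]
Closure adds nothing (no advanced item has the dot before a non-terminal).

GOTO = { [S → id . n S] }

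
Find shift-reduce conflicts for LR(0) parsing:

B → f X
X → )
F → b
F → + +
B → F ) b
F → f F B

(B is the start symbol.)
No shift-reduce conflicts

A shift-reduce conflict occurs when an LR(0) state has both:
  - a complete (reduce) item [A → α .] (dot at the end), and
  - a shift item [B → β . c γ] (dot before a terminal).

Augment with B' → B and build the canonical LR(0) collection (I0 = CLOSURE({[B' → . B]}), then GOTO on every symbol after a dot until no new states appear). It has 14 states:
  I0: { [B → . F ) b], [B → . f X], [B' → . B], [F → . + +], [F → . b], [F → . f F B] }  — shift
  I1: { [F → + . +] }  — shift
  I2: { [B' → B .] }  — accept
  I3: { [B → F . ) b] }  — shift
  I4: { [F → b .] }  — reduce
  I5: { [B → f . X], [F → . + +], [F → . b], [F → . f F B], [F → f . F B], [X → . )] }  — shift
  I6: { [X → ) .] }  — reduce
  I7: { [B → . F ) b], [B → . f X], [F → . + +], [F → . b], [F → . f F B], [F → f F . B] }  — shift
  I8: { [B → f X .] }  — reduce
  I9: { [F → . + +], [F → . b], [F → . f F B], [F → f . F B] }  — shift
  I10: { [F → f F B .] }  — reduce
  I11: { [B → F ) . b] }  — shift
  I12: { [B → F ) b .] }  — reduce
  I13: { [F → + + .] }  — reduce

No state contains both a complete item and a shift item.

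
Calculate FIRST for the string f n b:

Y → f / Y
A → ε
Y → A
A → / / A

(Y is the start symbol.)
To compute FIRST(f n b), process the symbols left to right:
Symbol f is a terminal. Add 'f' and stop.
FIRST(f n b) = { 'f' }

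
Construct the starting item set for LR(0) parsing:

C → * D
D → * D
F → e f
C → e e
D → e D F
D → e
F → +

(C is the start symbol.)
First, augment the grammar with C' → C
I₀ = CLOSURE({ [C' → . C] }):
  [C' → . C] has the dot before C: add [C → . * D], [C → . e e]
No further items can be added.

I₀ = { [C → . * D], [C → . e e], [C' → . C] }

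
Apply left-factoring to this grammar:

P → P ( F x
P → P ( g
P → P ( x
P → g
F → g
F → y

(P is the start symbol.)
P → P ( P'
P' → F x
P' → g
P' → x
P → g
F → g
F → y

Left-factoring transforms A → αβ₁ | αβ₂ into A → αA' and A' → β₁ | β₂
(α is the longest common prefix among the alternatives). Repeat until
no nonterminal has two alternatives with a common prefix.

Round 1: P has alternatives sharing prefix 'P ('. Introduce P': P → P ( P'
  Add: P' → F x
  Add: P' → g
  Add: P' → x

No remaining common prefixes — done.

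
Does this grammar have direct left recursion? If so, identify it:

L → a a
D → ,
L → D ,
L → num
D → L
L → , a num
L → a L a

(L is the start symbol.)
Direct left recursion occurs when N → N α for some non-terminal N (the right-hand side begins with the left-hand side itself).

L → a a: starts with a
D → ,: starts with ','
L → D ,: starts with D
L → num: starts with num
D → L: starts with L
L → , a num: starts with ','
L → a L a: starts with a

No direct left recursion found.

Answer: No direct left recursion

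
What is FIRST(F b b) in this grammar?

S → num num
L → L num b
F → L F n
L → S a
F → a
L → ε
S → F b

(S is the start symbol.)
{ 'a', 'num' }

FIRST sets of the non-terminals involved (from the grammar, by fixed-point iteration):
  FIRST(F) = { 'a', 'num' }

To compute FIRST(F b b), process the symbols left to right:
Symbol F is a non-terminal. Add FIRST(F) \ {ε} = { 'a', 'num' }
F is not nullable (ε ∉ FIRST(F)), so stop here.
FIRST(F b b) = { 'a', 'num' }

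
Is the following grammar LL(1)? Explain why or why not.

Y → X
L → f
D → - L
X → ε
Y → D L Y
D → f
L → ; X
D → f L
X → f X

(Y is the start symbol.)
A grammar is LL(1) if for each non-terminal N with multiple productions, the predict sets of those productions are pairwise disjoint, where PREDICT(N → α) = (FIRST(α) \ {ε}) ∪ (FOLLOW(N) if α ⇒* ε).

Relevant sets:
  FIRST(X) = { 'f', ε }
  FIRST(D) = { '-', 'f' }
  FOLLOW(Y) = { $ }
  FOLLOW(X) = { $, '-', ';', 'f' }

For Y:
  PREDICT(Y → X) = { $, 'f' }
  PREDICT(Y → D L Y) = { '-', 'f' }
For L:
  PREDICT(L → f) = { 'f' }
  PREDICT(L → ';' X) = { ';' }
For D:
  PREDICT(D → '-' L) = { '-' }
  PREDICT(D → f) = { 'f' }
  PREDICT(D → f L) = { 'f' }
For X:
  PREDICT(X → ε) = { $, '-', ';', 'f' }
  PREDICT(X → f X) = { 'f' }

Conflict found: Predict set conflict for Y: { 'f' }
The grammar is NOT LL(1).

Answer: No. Predict set conflict for Y: { 'f' }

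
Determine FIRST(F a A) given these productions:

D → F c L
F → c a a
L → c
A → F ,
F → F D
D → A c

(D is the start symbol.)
{ 'c' }

FIRST sets of the non-terminals involved (from the grammar, by fixed-point iteration):
  FIRST(F) = { 'c' }

To compute FIRST(F a A), process the symbols left to right:
Symbol F is a non-terminal. Add FIRST(F) \ {ε} = { 'c' }
F is not nullable (ε ∉ FIRST(F)), so stop here.
FIRST(F a A) = { 'c' }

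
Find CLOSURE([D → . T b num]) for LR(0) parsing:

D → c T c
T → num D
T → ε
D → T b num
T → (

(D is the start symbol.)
Start with: [D → . T b num]
  [D → . T b num] has the dot before T: add [T → . num D], [T → .], [T → . (]
No further items can be added.

CLOSURE = { [D → . T b num], [T → . (], [T → . num D], [T → .] }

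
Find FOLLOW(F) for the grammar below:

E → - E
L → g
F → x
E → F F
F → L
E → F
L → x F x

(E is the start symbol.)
To compute FOLLOW(F), find every occurrence of F on a right-hand side N → α F β: add FIRST(β) \ {ε}, and if β is empty or nullable also add FOLLOW(N). Iterate to a fixed point.

In E → F F: F is followed by F, add FIRST(F) \ {ε} = { 'g', 'x' }
In E → F F: F is at the end, add FOLLOW(E)
In E → F: F is at the end, add FOLLOW(E)
In L → x F x: F is followed by x, add FIRST(x) \ {ε} = { 'x' }

The FOLLOW sets referred to above (computed the same way, to a fixed point):
  FOLLOW(E) = { $ }

Taking the union: FOLLOW(F) = { $, 'g', 'x' }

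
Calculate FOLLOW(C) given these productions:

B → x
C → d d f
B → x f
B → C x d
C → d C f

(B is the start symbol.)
To compute FOLLOW(C), find every occurrence of C on a right-hand side N → α C β: add FIRST(β) \ {ε}, and if β is empty or nullable also add FOLLOW(N). Iterate to a fixed point.

In B → C x d: C is followed by x d, add FIRST(x d) \ {ε} = { 'x' }
In C → d C f: C is followed by f, add FIRST(f) \ {ε} = { 'f' }

Taking the union: FOLLOW(C) = { 'f', 'x' }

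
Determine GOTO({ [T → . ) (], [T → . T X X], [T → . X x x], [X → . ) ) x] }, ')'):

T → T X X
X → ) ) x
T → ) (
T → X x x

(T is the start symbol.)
{ [T → ) . (], [X → ) . ) x] }

GOTO(I, ')') = CLOSURE({ [A → αX.β] : [A → α.Xβ] ∈ I, X = ')' })

Items with dot before ')', with the dot advanced:
  [T → . ) (] → [T → ) . (]
  [X → . ) ) x] → [X → ) . ) x]
Closure adds nothing (no advanced item has the dot before a non-terminal).

GOTO = { [T → ) . (], [X → ) . ) x] }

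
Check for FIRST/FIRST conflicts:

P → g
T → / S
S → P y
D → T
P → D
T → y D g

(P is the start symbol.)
No FIRST/FIRST conflicts.

FIRST sets of the non-terminals at (or reachable through a nullable prefix from) the front of some alternative:
  FIRST(D) = { '/', 'y' }

Productions for P:
  P → g: FIRST = { 'g' }
  P → D: FIRST = { '/', 'y' }
Productions for T:
  T → / S: FIRST = { '/' }
  T → y D g: FIRST = { 'y' }
S, D have only one production, so no FIRST/FIRST conflict is possible there.

All alternatives of each non-terminal have pairwise disjoint FIRST sets.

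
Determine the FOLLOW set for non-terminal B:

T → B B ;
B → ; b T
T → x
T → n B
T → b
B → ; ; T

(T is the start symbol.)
To compute FOLLOW(B), find every occurrence of B on a right-hand side N → α B β: add FIRST(β) \ {ε}, and if β is empty or nullable also add FOLLOW(N). Iterate to a fixed point.

In T → B B ;: B is followed by B ';', add FIRST(B ';') \ {ε} = { ';' }
In T → B B ;: B is followed by ';', add FIRST(';') \ {ε} = { ';' }
In T → n B: B is at the end, add FOLLOW(T)

The FOLLOW sets referred to above (computed the same way, to a fixed point):
  FOLLOW(T) = { $, ';' }

Taking the union: FOLLOW(B) = { $, ';' }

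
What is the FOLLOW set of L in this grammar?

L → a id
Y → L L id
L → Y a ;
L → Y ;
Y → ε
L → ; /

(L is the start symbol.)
To compute FOLLOW(L), find every occurrence of L on a right-hand side N → α L β: add FIRST(β) \ {ε}, and if β is empty or nullable also add FOLLOW(N). Iterate to a fixed point.

L is the start symbol, so $ ∈ FOLLOW(L).
In Y → L L id: L is followed by L id, add FIRST(L id) \ {ε} = { ';', 'a' }
In Y → L L id: L is followed by id, add FIRST(id) \ {ε} = { 'id' }

Taking the union: FOLLOW(L) = { $, ';', 'a', 'id' }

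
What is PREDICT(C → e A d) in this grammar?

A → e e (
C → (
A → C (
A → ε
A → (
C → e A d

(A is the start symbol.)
PREDICT(C → e A d) = (FIRST(RHS) \ {ε}) ∪ (FOLLOW(C) if ε ∈ FIRST(RHS), i.e. RHS ⇒* ε)
FIRST(e A d) = { 'e' }
ε ∉ FIRST(e A d), so FOLLOW(C) is not added.
PREDICT(C → e A d) = { 'e' }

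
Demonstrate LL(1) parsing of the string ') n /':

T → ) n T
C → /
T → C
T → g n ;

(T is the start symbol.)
Stack is shown with the top on the left.

Stack    Input    Action
------------------------
T $      ) n / $  output T → ) n T
) n T $  ) n / $  match ')'
n T $    n / $    match 'n'
T $      / $      output T → C
C $      / $      output C → /
/ $      / $      match '/'
$        $        accept

The string is accepted.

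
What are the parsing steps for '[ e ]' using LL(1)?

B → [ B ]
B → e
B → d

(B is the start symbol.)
LL(1) parsing maintains a stack (initially the start symbol over $) and the input. At each step: if the stack top is a terminal, match it against the current input token; if it is a non-terminal N, replace it with the RHS of M[N, lookahead] (the unique production whose predict set contains the lookahead).

Stack is shown with the top on the left.

Stack    Input    Action
------------------------
B $      [ e ] $  output B → [ B ]
[ B ] $  [ e ] $  match '['
B ] $    e ] $    output B → e
e ] $    e ] $    match 'e'
] $      ] $      match ']'
$        $        accept

The string is accepted.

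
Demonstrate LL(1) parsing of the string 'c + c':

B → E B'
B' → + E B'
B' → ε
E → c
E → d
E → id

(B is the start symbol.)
LL(1) parsing maintains a stack (initially the start symbol over $) and the input. At each step: if the stack top is a terminal, match it against the current input token; if it is a non-terminal N, replace it with the RHS of M[N, lookahead] (the unique production whose predict set contains the lookahead).

Stack is shown with the top on the left.

Stack     Input    Action
-------------------------
B $       c + c $  output B → E B'
E B' $    c + c $  output E → c
c B' $    c + c $  match 'c'
B' $      + c $    output B' → + E B'
+ E B' $  + c $    match '+'
E B' $    c $      output E → c
c B' $    c $      match 'c'
B' $      $        output B' → ε
$         $        accept

The string is accepted.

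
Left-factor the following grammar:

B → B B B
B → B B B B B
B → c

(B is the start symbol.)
B → B B B B'
B' → ε
B' → B B
B → c

Left-factoring transforms A → αβ₁ | αβ₂ into A → αA' and A' → β₁ | β₂
(α is the longest common prefix among the alternatives). Repeat until
no nonterminal has two alternatives with a common prefix.

Round 1: B has alternatives sharing prefix 'B B B'. Introduce B': B → B B B B'
  Add: B' → ε
  Add: B' → B B

No remaining common prefixes — done.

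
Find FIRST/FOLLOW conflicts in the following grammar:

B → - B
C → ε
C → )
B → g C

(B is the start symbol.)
A FIRST/FOLLOW conflict occurs when a non-terminal N has a nullable alternative N → β (β ⇒* ε) and another alternative N → α with FIRST(α) ∩ FOLLOW(N) ≠ ∅: on such a lookahead the parser cannot decide between expanding α and letting N vanish via β.

Nullable non-terminals: C.

C: nullable alternative(s) C → ε; FOLLOW(C) = { $ }
  C → ε: FIRST \ {ε} = { } — this is the only nullable alternative, skip
  C → ): FIRST \ {ε} = { ')' } — disjoint from FOLLOW(C)

B has no nullable alternative, so no FIRST/FOLLOW check is needed there.

No FIRST/FOLLOW conflicts found.

Answer: No FIRST/FOLLOW conflicts.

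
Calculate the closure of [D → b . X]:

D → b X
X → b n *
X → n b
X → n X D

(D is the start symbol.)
{ [D → b . X], [X → . b n *], [X → . n X D], [X → . n b] }

Start with: [D → b . X]
  [D → b . X] has the dot before X: add [X → . b n *], [X → . n b], [X → . n X D]
No further items can be added.

CLOSURE = { [D → b . X], [X → . b n *], [X → . n X D], [X → . n b] }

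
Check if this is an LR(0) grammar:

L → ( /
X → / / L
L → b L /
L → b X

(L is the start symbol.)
Yes, the grammar is LR(0)

Augment with L' → L and build the canonical LR(0) collection (I0 = CLOSURE({[L' → . L]}), then GOTO on every symbol after a dot until no new states appear). It has 11 states:
  I0: { [L → . ( /], [L → . b L /], [L → . b X], [L' → . L] }  — shift
  I1: { [L → ( . /] }  — shift
  I2: { [L' → L .] }  — accept
  I3: { [L → . ( /], [L → . b L /], [L → . b X], [L → b . L /], [L → b . X], [X → . / / L] }  — shift
  I4: { [X → / . / L] }  — shift
  I5: { [L → b L . /] }  — shift
  I6: { [L → b X .] }  — reduce
  I7: { [L → b L / .] }  — reduce
  I8: { [L → . ( /], [L → . b L /], [L → . b X], [X → / / . L] }  — shift
  I9: { [X → / / L .] }  — reduce
  I10: { [L → ( / .] }  — reduce

Every state is either a pure shift/goto state or contains exactly one complete item and nothing to shift — no conflicts. The grammar is LR(0).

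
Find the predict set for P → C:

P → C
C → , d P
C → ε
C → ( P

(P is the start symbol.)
{ $, '(', ',' }

PREDICT(P → C) = (FIRST(RHS) \ {ε}) ∪ (FOLLOW(P) if ε ∈ FIRST(RHS), i.e. RHS ⇒* ε)
FIRST(C) = { '(', ',', ε }
FIRST(C) = { '(', ',', ε }
ε ∈ FIRST(C) (the right-hand side is nullable), so add FOLLOW(P) = { $ }
PREDICT(P → C) = { $, '(', ',' }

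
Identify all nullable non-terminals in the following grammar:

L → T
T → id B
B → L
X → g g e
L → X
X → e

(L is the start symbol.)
None

There are no ε-productions, so no non-terminal can derive ε.
No non-terminals are nullable.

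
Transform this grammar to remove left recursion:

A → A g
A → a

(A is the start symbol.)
A is directly left-recursive. The standard transformation for
  A → A α₁ | ... | A α_m | β₁ | ... | β_n
is
  A  → β₁ A' | ... | β_n A'
  A' → α₁ A' | ... | α_m A' | ε

A → a becomes A → a A'
A → A g becomes A' → g A'
Add A' → ε

Resulting grammar:
A → a A'
A' → g A'
A' → ε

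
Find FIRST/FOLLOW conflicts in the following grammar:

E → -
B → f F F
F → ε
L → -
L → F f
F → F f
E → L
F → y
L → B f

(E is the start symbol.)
Nullable non-terminals: F.
FIRST sets used below: FIRST(F) = { 'f', 'y', ε }

F: nullable alternative(s) F → ε; FOLLOW(F) = { 'f', 'y' }
  F → ε: FIRST \ {ε} = { } — this is the only nullable alternative, skip
  F → F f: FIRST \ {ε} = { 'f', 'y' } — overlaps FOLLOW(F) on { 'f', 'y' }: CONFLICT
  F → y: FIRST \ {ε} = { 'y' } — overlaps FOLLOW(F) on { 'y' }: CONFLICT

B, E, L have no nullable alternative, so no FIRST/FOLLOW check is needed there.

So the grammar has 2 FIRST/FOLLOW conflicts (marked CONFLICT above).

Answer: Yes. F → F f with FOLLOW(F) on { 'f', 'y' }; F → y with FOLLOW(F) on { 'y' }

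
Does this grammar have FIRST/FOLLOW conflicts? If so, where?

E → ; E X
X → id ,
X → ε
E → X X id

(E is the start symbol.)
Yes. X → id ',' with FOLLOW(X) on { 'id' }

Nullable non-terminals: X.

X: nullable alternative(s) X → ε; FOLLOW(X) = { $, 'id' }
  X → id ,: FIRST \ {ε} = { 'id' } — overlaps FOLLOW(X) on { 'id' }: CONFLICT
  X → ε: FIRST \ {ε} = { } — this is the only nullable alternative, skip

E has no nullable alternative, so no FIRST/FOLLOW check is needed there.

So the grammar has 1 FIRST/FOLLOW conflict (marked CONFLICT above).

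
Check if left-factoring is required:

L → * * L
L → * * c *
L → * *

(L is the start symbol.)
Yes, L has productions with common prefix '* *'

Left-factoring is needed when two productions for the same non-terminal
share a common prefix on the right-hand side.

Productions for L:
  L → * * L
  L → * * c *
  L → * *

Found common prefix '* *' in productions for L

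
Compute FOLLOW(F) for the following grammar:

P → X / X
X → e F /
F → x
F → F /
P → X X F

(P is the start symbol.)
To compute FOLLOW(F), find every occurrence of F on a right-hand side N → α F β: add FIRST(β) \ {ε}, and if β is empty or nullable also add FOLLOW(N). Iterate to a fixed point.

In X → e F /: F is followed by '/', add FIRST('/') \ {ε} = { '/' }
In F → F /: F is followed by '/', add FIRST('/') \ {ε} = { '/' }
In P → X X F: F is at the end, add FOLLOW(P)

The FOLLOW sets referred to above (computed the same way, to a fixed point):
  FOLLOW(P) = { $ }

Taking the union: FOLLOW(F) = { $, '/' }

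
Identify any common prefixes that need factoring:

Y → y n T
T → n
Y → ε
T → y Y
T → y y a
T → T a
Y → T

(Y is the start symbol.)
Yes, T has productions with common prefix 'y'

Left-factoring is needed when two productions for the same non-terminal
share a common prefix on the right-hand side.

Productions for Y:
  Y → y n T
  Y → ε
  Y → T
Productions for T:
  T → n
  T → y Y
  T → y y a
  T → T a

Found common prefix 'y' in productions for T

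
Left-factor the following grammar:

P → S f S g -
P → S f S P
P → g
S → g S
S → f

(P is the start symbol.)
Left-factoring transforms A → αβ₁ | αβ₂ into A → αA' and A' → β₁ | β₂
(α is the longest common prefix among the alternatives). Repeat until
no nonterminal has two alternatives with a common prefix.

Round 1: P has alternatives sharing prefix 'S f S'. Introduce P': P → S f S P'
  Add: P' → g -
  Add: P' → P

No remaining common prefixes — done.

Resulting grammar:
P → S f S P'
P' → g -
P' → P
P → g
S → g S
S → f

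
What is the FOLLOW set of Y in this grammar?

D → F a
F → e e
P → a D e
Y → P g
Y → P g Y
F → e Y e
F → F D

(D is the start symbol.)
{ 'e' }

In Y → P g Y: Y is at the end; this adds FOLLOW(Y) to itself — nothing new
In F → e Y e: Y is followed by e, add FIRST(e) \ {ε} = { 'e' }

Taking the union: FOLLOW(Y) = { 'e' }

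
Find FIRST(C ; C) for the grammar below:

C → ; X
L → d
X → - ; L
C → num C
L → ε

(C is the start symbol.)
FIRST sets of the non-terminals involved (from the grammar, by fixed-point iteration):
  FIRST(C) = { ';', 'num' }

To compute FIRST(C ; C), process the symbols left to right:
Symbol C is a non-terminal. Add FIRST(C) \ {ε} = { ';', 'num' }
C is not nullable (ε ∉ FIRST(C)), so stop here.
FIRST(C ; C) = { ';', 'num' }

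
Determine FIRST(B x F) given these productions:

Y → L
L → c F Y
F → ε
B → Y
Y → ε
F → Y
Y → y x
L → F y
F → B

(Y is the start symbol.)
FIRST sets of the non-terminals involved (from the grammar, by fixed-point iteration):
  FIRST(B) = { 'c', 'y', ε }

To compute FIRST(B x F), process the symbols left to right:
Symbol B is a non-terminal. Add FIRST(B) \ {ε} = { 'c', 'y' }
B is nullable (ε ∈ FIRST(B)), continue to the next symbol.
Symbol x is a terminal. Add 'x' and stop.
FIRST(B x F) = { 'c', 'x', 'y' }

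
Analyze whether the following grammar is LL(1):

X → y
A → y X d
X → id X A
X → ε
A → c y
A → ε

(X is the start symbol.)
No. Predict set conflict for X: { 'y' }

A grammar is LL(1) if for each non-terminal N with multiple productions, the predict sets of those productions are pairwise disjoint, where PREDICT(N → α) = (FIRST(α) \ {ε}) ∪ (FOLLOW(N) if α ⇒* ε).

Relevant sets:
  FOLLOW(X) = { $, 'c', 'd', 'y' }
  FOLLOW(A) = { $, 'c', 'd', 'y' }

For X:
  PREDICT(X → y) = { 'y' }
  PREDICT(X → id X A) = { 'id' }
  PREDICT(X → ε) = { $, 'c', 'd', 'y' }
For A:
  PREDICT(A → y X d) = { 'y' }
  PREDICT(A → c y) = { 'c' }
  PREDICT(A → ε) = { $, 'c', 'd', 'y' }

Conflict found: Predict set conflict for X: { 'y' }
The grammar is NOT LL(1).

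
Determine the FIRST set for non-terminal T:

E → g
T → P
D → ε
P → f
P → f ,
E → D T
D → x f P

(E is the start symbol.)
{ 'f' }

FIRST sets of the other non-terminals involved (by the same procedure, iterated to a fixed point):
  FIRST(P) = { 'f' }

From T → P:
  - P is a non-terminal: add FIRST(P) \ {ε} = { 'f' }
    P is not nullable, so stop

Collecting: FIRST(T) = { 'f' }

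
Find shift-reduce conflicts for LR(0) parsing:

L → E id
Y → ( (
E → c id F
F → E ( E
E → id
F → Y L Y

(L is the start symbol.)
A shift-reduce conflict occurs when an LR(0) state has both:
  - a complete (reduce) item [A → α .] (dot at the end), and
  - a shift item [B → β . c γ] (dot before a terminal).

Augment with L' → L and build the canonical LR(0) collection (I0 = CLOSURE({[L' → . L]}), then GOTO on every symbol after a dot until no new states appear). It has 16 states:
  I0: { [E → . c id F], [E → . id], [L → . E id], [L' → . L] }  — shift
  I1: { [L → E . id] }  — shift
  I2: { [L' → L .] }  — accept
  I3: { [E → c . id F] }  — shift
  I4: { [E → id .] }  — reduce
  I5: { [E → . c id F], [E → . id], [E → c id . F], [F → . E ( E], [F → . Y L Y], [Y → . ( (] }  — shift
  I6: { [Y → ( . (] }  — shift
  I7: { [F → E . ( E] }  — shift
  I8: { [E → c id F .] }  — reduce
  I9: { [E → . c id F], [E → . id], [F → Y . L Y], [L → . E id] }  — shift
  I10: { [F → Y L . Y], [Y → . ( (] }  — shift
  I11: { [F → Y L Y .] }  — reduce
  I12: { [E → . c id F], [E → . id], [F → E ( . E] }  — shift
  I13: { [F → E ( E .] }  — reduce
  I14: { [Y → ( ( .] }  — reduce
  I15: { [L → E id .] }  — reduce

No state contains both a complete item and a shift item.

Answer: No shift-reduce conflicts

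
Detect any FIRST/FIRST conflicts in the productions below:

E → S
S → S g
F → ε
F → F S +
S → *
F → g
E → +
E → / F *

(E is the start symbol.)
FIRST sets of the non-terminals at (or reachable through a nullable prefix from) the front of some alternative:
  FIRST(S) = { '*' }
  FIRST(F) = { '*', 'g', ε }

Productions for E:
  E → S: FIRST = { '*' }
  E → +: FIRST = { '+' }
  E → / F *: FIRST = { '/' }
Productions for S:
  S → S g: FIRST = { '*' }
  S → *: FIRST = { '*' }
Productions for F:
  F → ε: FIRST = { ε }
  F → F S +: FIRST = { '*', 'g' }
  F → g: FIRST = { 'g' }

Conflict for S: S → S g and S → *
  Overlap: { '*' }
Conflict for F: F → F S + and F → g
  Overlap: { 'g' }

Answer: Yes. S → S g / S → '*' on { '*' }; F → F S '+' / F → g on { 'g' }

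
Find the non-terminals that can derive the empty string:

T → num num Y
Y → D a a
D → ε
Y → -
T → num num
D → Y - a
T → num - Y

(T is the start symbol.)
ε-productions: D → ε
So D is immediately nullable.
No further non-terminal can be added: every production for the remaining non-terminals contains a terminal or a non-nullable non-terminal.
Nullable = { 'D' }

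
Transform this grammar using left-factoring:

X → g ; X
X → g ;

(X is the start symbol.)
Left-factoring transforms A → αβ₁ | αβ₂ into A → αA' and A' → β₁ | β₂
(α is the longest common prefix among the alternatives). Repeat until
no nonterminal has two alternatives with a common prefix.

Round 1: X has alternatives sharing prefix 'g ;'. Introduce X': X → g ; X'
  Add: X' → X
  Add: X' → ε

No remaining common prefixes — done.

Resulting grammar:
X → g ; X'
X' → X
X' → ε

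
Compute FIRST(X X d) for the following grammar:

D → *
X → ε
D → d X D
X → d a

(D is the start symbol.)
{ 'd' }

FIRST sets of the non-terminals involved (from the grammar, by fixed-point iteration):
  FIRST(X) = { 'd', ε }

To compute FIRST(X X d), process the symbols left to right:
Symbol X is a non-terminal. Add FIRST(X) \ {ε} = { 'd' }
X is nullable (ε ∈ FIRST(X)), continue to the next symbol.
Symbol X is a non-terminal. Add FIRST(X) \ {ε} = { 'd' }
X is nullable (ε ∈ FIRST(X)), continue to the next symbol.
Symbol d is a terminal. Add 'd' and stop.
FIRST(X X d) = { 'd' }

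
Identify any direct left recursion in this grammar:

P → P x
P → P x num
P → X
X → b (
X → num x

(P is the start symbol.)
Yes, P is left-recursive

Direct left recursion occurs when N → N α for some non-terminal N (the right-hand side begins with the left-hand side itself).

P → P x: LEFT RECURSIVE (starts with P)
P → P x num: LEFT RECURSIVE (starts with P)
P → X: starts with X
X → b (: starts with b
X → num x: starts with num

The grammar has direct left recursion on: P.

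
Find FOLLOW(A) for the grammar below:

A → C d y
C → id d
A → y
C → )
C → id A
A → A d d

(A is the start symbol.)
A is the start symbol, so $ ∈ FOLLOW(A).
In C → id A: A is at the end, add FOLLOW(C)
In A → A d d: A is followed by d d, add FIRST(d d) \ {ε} = { 'd' }

The FOLLOW sets referred to above (computed the same way, to a fixed point):
  FOLLOW(C) = { 'd' }

Taking the union: FOLLOW(A) = { $, 'd' }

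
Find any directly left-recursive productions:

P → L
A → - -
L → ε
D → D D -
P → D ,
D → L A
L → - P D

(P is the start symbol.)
Direct left recursion occurs when N → N α for some non-terminal N (the right-hand side begins with the left-hand side itself).

P → L: starts with L
A → - -: starts with '-'
L → ε: starts with ε
D → D D -: LEFT RECURSIVE (starts with D)
P → D ,: starts with D
D → L A: starts with L
L → - P D: starts with '-'

The grammar has direct left recursion on: D.

Answer: Yes, D is left-recursive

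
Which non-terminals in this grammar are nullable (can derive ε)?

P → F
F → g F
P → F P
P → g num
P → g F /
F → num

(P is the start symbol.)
A non-terminal is nullable if it can derive ε (the empty string): either it has an ε-production, or it has a production whose right-hand side consists entirely of nullable non-terminals.

There are no ε-productions, so no non-terminal can derive ε.
No non-terminals are nullable.

Answer: None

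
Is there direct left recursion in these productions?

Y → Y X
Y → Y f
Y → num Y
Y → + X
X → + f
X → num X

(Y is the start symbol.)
Direct left recursion occurs when N → N α for some non-terminal N (the right-hand side begins with the left-hand side itself).

Y → Y X: LEFT RECURSIVE (starts with Y)
Y → Y f: LEFT RECURSIVE (starts with Y)
Y → num Y: starts with num
Y → + X: starts with '+'
X → + f: starts with '+'
X → num X: starts with num

The grammar has direct left recursion on: Y.

Answer: Yes, Y is left-recursive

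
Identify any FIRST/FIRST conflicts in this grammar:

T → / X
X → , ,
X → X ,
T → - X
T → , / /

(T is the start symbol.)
A FIRST/FIRST conflict occurs when two productions N → α and N → β for the same non-terminal have FIRST(α) ∩ FIRST(β) ≠ ∅ (with ε ∈ FIRST of a nullable right-hand side, so two nullable alternatives also conflict).

FIRST sets of the non-terminals at (or reachable through a nullable prefix from) the front of some alternative:
  FIRST(X) = { ',' }

Productions for T:
  T → / X: FIRST = { '/' }
  T → - X: FIRST = { '-' }
  T → , / /: FIRST = { ',' }
Productions for X:
  X → , ,: FIRST = { ',' }
  X → X ,: FIRST = { ',' }

Conflict for X: X → , , and X → X ,
  Overlap: { ',' }

Answer: Yes. X → ',' ',' / X → X ',' on { ',' }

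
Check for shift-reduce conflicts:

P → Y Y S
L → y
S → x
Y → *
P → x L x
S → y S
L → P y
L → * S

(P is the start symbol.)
A shift-reduce conflict occurs when an LR(0) state has both:
  - a complete (reduce) item [A → α .] (dot at the end), and
  - a shift item [B → β . c γ] (dot before a terminal).

Augment with P' → P and build the canonical LR(0) collection (I0 = CLOSURE({[P' → . P]}), then GOTO on every symbol after a dot until no new states appear). It has 17 states:
  I0: { [P → . Y Y S], [P → . x L x], [P' → . P], [Y → . *] }  — shift
  I1: { [Y → * .] }  — reduce
  I2: { [P' → P .] }  — accept
  I3: { [P → Y . Y S], [Y → . *] }  — shift
  I4: { [L → . * S], [L → . P y], [L → . y], [P → . Y Y S], [P → . x L x], [P → x . L x], [Y → . *] }  — shift
  I5: { [L → * . S], [S → . x], [S → . y S], [Y → * .] }  — shift, reduce
  I6: { [P → x L . x] }  — shift
  I7: { [L → P . y] }  — shift
  I8: { [L → y .] }  — reduce
  I9: { [L → P y .] }  — reduce
  I10: { [P → x L x .] }  — reduce
  I11: { [L → * S .] }  — reduce
  I12: { [S → x .] }  — reduce
  I13: { [S → . x], [S → . y S], [S → y . S] }  — shift
  I14: { [S → y S .] }  — reduce
  I15: { [P → Y Y . S], [S → . x], [S → . y S] }  — shift
  I16: { [P → Y Y S .] }  — reduce

I5 contains reduce item [Y → * .] and shift items [S → . x], [S → . y S] — shift-reduce conflict.

Answer: Yes — I5: [Y → * .] vs [S → . x]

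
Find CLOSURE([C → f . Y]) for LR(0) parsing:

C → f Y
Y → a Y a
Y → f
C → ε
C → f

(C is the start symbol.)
Start with: [C → f . Y]
  [C → f . Y] has the dot before Y: add [Y → . a Y a], [Y → . f]
No further items can be added.

CLOSURE = { [C → f . Y], [Y → . a Y a], [Y → . f] }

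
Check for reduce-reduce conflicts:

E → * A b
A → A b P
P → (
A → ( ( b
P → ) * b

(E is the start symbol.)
No reduce-reduce conflicts

Augment with E' → E and build the canonical LR(0) collection (I0 = CLOSURE({[E' → . E]}), then GOTO on every symbol after a dot until no new states appear). It has 13 states:
  I0: { [E → . * A b], [E' → . E] }  — shift
  I1: { [A → . ( ( b], [A → . A b P], [E → * . A b] }  — shift
  I2: { [E' → E .] }  — accept
  I3: { [A → ( . ( b] }  — shift
  I4: { [A → A . b P], [E → * A . b] }  — shift
  I5: { [A → A b . P], [E → * A b .], [P → . (], [P → . ) * b] }  — shift, reduce
  I6: { [P → ( .] }  — reduce
  I7: { [P → ) . * b] }  — shift
  I8: { [A → A b P .] }  — reduce
  I9: { [P → ) * . b] }  — shift
  I10: { [P → ) * b .] }  — reduce
  I11: { [A → ( ( . b] }  — shift
  I12: { [A → ( ( b .] }  — reduce

No state contains more than one complete item.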